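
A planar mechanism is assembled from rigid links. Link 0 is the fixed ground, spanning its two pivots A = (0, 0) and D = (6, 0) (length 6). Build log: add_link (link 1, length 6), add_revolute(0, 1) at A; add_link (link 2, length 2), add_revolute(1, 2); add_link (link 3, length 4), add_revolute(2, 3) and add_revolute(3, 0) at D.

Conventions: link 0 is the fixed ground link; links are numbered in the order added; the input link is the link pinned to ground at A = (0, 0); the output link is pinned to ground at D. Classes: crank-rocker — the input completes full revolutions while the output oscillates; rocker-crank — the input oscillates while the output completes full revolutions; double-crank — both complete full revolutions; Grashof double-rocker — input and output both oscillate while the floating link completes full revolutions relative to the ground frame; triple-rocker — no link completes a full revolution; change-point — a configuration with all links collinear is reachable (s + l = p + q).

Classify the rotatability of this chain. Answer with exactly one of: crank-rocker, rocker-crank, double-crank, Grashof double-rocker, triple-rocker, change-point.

lengths: ground=6, input=6, coupler=2, output=4
sorted: s=2 (shortest), l=6 (longest), p+q=10
s + l = 8 vs p + q = 10
s + l < p + q (Grashof) with shortest = coupler link → Grashof double-rocker

Grashof double-rocker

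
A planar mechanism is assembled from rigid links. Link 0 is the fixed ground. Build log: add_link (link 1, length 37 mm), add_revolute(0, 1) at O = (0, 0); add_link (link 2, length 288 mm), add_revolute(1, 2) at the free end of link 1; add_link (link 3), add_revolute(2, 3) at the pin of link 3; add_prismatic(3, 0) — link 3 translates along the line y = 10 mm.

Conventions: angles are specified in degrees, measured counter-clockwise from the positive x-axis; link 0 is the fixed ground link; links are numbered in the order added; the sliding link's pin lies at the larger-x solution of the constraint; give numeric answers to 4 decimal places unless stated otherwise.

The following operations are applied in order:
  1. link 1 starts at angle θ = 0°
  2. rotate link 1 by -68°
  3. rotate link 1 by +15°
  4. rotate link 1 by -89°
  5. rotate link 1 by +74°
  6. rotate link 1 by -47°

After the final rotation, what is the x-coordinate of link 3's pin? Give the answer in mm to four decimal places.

geometry: r = 37 mm, L = 288 mm, e = 10 mm; θ starts at 0°
rotate link 1 by -68°: θ ← 0° -68° = -68°
rotate link 1 by +15°: θ ← -68° +15° = -53°
rotate link 1 by -89°: θ ← -53° -89° = -142°
rotate link 1 by +74°: θ ← -142° +74° = -68°
rotate link 1 by -47°: θ ← -68° -47° = -115°
crank pin P = (r cos θ, r sin θ) = (-15.636876, -33.533388)
h = r sin θ − e = -33.533388 − 10 = -43.533388
x = r cos θ + √(L² − h²) = -15.636876 + 284.690787 = 269.053911

269.0539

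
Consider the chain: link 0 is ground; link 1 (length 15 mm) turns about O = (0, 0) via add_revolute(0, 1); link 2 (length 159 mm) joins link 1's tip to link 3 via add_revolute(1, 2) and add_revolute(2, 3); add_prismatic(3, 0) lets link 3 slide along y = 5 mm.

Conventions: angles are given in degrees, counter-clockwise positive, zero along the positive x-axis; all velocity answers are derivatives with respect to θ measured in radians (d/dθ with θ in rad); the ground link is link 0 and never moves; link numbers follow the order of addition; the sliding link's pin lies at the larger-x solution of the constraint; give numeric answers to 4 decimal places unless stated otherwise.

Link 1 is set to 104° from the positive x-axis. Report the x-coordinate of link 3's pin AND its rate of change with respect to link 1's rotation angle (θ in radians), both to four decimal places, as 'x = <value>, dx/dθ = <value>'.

geometry: r = 15 mm, L = 159 mm, e = 5 mm
crank pin P = (r cos θ, r sin θ) = (-3.628828, 14.554436)
h = r sin θ − e = 14.554436 − 5 = 9.554436
x = r cos θ + √(L² − h²) = -3.628828 + 158.712674 = 155.083845
dx/dθ = −r sin θ − h·r cos θ/√(L² − h²) (θ in radians; h = 9.554436) = -14.335982

x = 155.0838, dx/dθ = -14.3360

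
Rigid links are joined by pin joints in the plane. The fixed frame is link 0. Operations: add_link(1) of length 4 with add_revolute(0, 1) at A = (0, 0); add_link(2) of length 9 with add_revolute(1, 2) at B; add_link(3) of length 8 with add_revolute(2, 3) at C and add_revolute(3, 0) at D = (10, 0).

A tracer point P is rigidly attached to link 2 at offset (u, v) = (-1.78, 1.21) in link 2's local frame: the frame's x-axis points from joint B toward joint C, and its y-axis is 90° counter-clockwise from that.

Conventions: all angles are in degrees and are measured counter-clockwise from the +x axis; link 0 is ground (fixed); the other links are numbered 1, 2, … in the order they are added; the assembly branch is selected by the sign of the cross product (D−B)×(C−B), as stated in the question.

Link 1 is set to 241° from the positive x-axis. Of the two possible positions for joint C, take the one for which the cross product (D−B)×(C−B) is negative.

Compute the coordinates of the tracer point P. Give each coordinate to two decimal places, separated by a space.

A=(0,0), D=(10.00,0)
B = A + 4.00·(cos241°, sin241°) = (-1.9392, -3.4985)
|BD| = 12.4413
circle(B,9.00) ∩ circle(D,8.00): a=6.9038, h=5.7738
  candidates: C₊=(3.0624,3.9837) cross=71.834; C₋=(6.3096,-7.0980) cross=-71.834
  branch - wants cross < 0 → take C=(6.3096,-7.0980) (cross=-71.834)
ex = (C−B)/|BC| = (0.9165,-0.3999); ey = (0.3999,0.9165)
P = B + -1.78·ex + 1.21·ey = (-3.0867,-1.6776)

-3.09 -1.68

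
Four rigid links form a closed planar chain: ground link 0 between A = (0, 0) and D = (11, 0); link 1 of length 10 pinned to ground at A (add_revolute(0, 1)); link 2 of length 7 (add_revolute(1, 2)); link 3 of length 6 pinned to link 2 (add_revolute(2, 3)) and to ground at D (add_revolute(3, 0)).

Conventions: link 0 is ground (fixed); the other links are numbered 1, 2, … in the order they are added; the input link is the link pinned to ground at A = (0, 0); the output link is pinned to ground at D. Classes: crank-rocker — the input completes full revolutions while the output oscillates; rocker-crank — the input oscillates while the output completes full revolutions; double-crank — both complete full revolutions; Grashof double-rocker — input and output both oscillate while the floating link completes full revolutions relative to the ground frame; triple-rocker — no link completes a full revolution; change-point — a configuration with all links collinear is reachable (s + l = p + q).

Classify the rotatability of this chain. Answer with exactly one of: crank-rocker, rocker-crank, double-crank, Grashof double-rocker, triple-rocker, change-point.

lengths: ground=11, input=10, coupler=7, output=6
sorted: s=6 (shortest), l=11 (longest), p+q=17
s + l = 17 vs p + q = 17
s + l = p + q → change-point (collinear configuration reachable)

change-point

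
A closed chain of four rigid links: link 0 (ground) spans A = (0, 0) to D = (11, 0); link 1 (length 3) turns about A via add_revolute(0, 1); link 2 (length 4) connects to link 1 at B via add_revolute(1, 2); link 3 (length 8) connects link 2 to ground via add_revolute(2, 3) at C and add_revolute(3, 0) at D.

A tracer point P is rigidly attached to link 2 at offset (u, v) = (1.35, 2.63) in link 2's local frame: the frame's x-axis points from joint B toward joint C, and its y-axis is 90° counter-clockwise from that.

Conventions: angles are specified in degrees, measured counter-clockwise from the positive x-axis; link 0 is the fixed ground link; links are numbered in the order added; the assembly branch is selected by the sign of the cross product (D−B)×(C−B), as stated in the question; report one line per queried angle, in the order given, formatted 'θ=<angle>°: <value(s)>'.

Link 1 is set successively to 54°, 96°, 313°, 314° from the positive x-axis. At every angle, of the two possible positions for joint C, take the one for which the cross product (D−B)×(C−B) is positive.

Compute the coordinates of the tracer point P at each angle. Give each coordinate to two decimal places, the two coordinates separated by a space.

A=(0,0), D=(11.00,0)
θ=54°: B = A + 3.00·(cos54°, sin54°) = (1.7634, 2.4271)
θ=54°: |BD| = 9.5502
θ=54°: circle(B,4.00) ∩ circle(D,8.00): a=2.2621, h=3.2990
θ=54°:   candidates: C₊=(4.7895,5.0428) cross=31.506; C₋=(3.1128,-1.3385) cross=-31.506
θ=54°:   branch + wants cross > 0 → take C=(4.7895,5.0428) (cross=31.506)
θ=54°: ex = (C−B)/|BC| = (0.7565,0.6539); ey = (-0.6539,0.7565)
θ=54°: P = B + 1.35·ex + 2.63·ey = (1.0648,5.2996)
θ=96°: B = A + 3.00·(cos96°, sin96°) = (-0.3136, 2.9836)
θ=96°: |BD| = 11.7004
θ=96°: circle(B,4.00) ∩ circle(D,8.00): a=3.7990, h=1.2521
θ=96°:   candidates: C₊=(3.6791,3.2256) cross=14.650; C₋=(3.0405,0.8041) cross=-14.650
θ=96°:   branch + wants cross > 0 → take C=(3.6791,3.2256) (cross=14.650)
θ=96°: ex = (C−B)/|BC| = (0.9982,0.0605); ey = (-0.0605,0.9982)
θ=96°: P = B + 1.35·ex + 2.63·ey = (0.8748,5.6904)
θ=313°: B = A + 3.00·(cos313°, sin313°) = (2.0460, -2.1941)
θ=313°: |BD| = 9.2189
θ=313°: circle(B,4.00) ∩ circle(D,8.00): a=2.0061, h=3.4606
θ=313°:   candidates: C₊=(3.1709,1.6445) cross=31.903; C₋=(4.8181,-5.0778) cross=-31.903
θ=313°:   branch + wants cross > 0 → take C=(3.1709,1.6445) (cross=31.903)
θ=313°: ex = (C−B)/|BC| = (0.2812,0.9596); ey = (-0.9596,0.2812)
θ=313°: P = B + 1.35·ex + 2.63·ey = (-0.0982,-0.1589)
θ=314°: B = A + 3.00·(cos314°, sin314°) = (2.0840, -2.1580)
θ=314°: |BD| = 9.1735
θ=314°: circle(B,4.00) ∩ circle(D,8.00): a=1.9705, h=3.4810
θ=314°:   candidates: C₊=(3.1803,1.6888) cross=31.933; C₋=(4.8181,-5.0777) cross=-31.933
θ=314°:   branch + wants cross > 0 → take C=(3.1803,1.6888) (cross=31.933)
θ=314°: ex = (C−B)/|BC| = (0.2741,0.9617); ey = (-0.9617,0.2741)
θ=314°: P = B + 1.35·ex + 2.63·ey = (-0.0753,-0.1389)

θ=54°: 1.06 5.30
θ=96°: 0.87 5.69
θ=313°: -0.10 -0.16
θ=314°: -0.08 -0.14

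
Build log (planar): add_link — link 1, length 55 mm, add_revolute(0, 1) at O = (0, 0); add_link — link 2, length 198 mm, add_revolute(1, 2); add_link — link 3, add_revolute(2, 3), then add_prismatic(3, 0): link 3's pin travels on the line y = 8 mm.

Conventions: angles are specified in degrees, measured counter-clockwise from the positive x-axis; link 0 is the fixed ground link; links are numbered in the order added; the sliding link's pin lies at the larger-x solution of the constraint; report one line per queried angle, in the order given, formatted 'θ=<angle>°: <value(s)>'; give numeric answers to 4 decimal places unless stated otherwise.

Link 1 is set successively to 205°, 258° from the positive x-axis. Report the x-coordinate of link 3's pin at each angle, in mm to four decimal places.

geometry: r = 55 mm, L = 198 mm, e = 8 mm
θ=205°: crank pin P = (r cos θ, r sin θ) = (-49.846928, -23.244004)
θ=205°: h = r sin θ − e = -23.244004 − 8 = -31.244004
θ=205°: x = r cos θ + √(L² − h²) = -49.846928 + 195.519340 = 145.672411
θ=258°: crank pin P = (r cos θ, r sin θ) = (-11.435143, -53.798118)
θ=258°: h = r sin θ − e = -53.798118 − 8 = -61.798118
θ=258°: x = r cos θ + √(L² − h²) = -11.435143 + 188.108991 = 176.673848

θ=205°: 145.6724
θ=258°: 176.6738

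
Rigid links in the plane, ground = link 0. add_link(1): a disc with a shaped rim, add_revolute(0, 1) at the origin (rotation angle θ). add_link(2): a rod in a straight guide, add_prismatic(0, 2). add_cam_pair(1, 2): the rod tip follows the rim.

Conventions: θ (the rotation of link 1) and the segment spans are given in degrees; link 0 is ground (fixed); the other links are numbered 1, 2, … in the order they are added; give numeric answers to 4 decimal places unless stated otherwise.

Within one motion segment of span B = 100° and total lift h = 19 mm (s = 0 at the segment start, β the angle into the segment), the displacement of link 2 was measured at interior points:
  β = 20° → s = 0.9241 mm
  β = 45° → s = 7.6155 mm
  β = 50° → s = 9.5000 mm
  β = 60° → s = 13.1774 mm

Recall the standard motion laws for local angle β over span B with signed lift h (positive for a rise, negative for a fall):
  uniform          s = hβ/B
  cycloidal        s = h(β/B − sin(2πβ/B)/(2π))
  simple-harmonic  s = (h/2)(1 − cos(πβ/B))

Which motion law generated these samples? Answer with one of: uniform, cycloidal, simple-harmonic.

candidates at β/B = r: uniform s = h·r (linear in β); cycloidal s = h·(r − sin(2πr)/(2π)); simple-harmonic s = (h/2)(1 − cos(πr))
β=20°: printed 0.9241 | uniform 3.8000, cycloidal 0.9241, simple-harmonic 1.8143
β=45°: printed 7.6155 | uniform 8.5500, cycloidal 7.6155, simple-harmonic 8.0139
β=50°: printed 9.5000 | uniform 9.5000, cycloidal 9.5000, simple-harmonic 9.5000
β=60°: printed 13.1774 | uniform 11.4000, cycloidal 13.1774, simple-harmonic 12.4357
only one law matches every sample → cycloidal

cycloidal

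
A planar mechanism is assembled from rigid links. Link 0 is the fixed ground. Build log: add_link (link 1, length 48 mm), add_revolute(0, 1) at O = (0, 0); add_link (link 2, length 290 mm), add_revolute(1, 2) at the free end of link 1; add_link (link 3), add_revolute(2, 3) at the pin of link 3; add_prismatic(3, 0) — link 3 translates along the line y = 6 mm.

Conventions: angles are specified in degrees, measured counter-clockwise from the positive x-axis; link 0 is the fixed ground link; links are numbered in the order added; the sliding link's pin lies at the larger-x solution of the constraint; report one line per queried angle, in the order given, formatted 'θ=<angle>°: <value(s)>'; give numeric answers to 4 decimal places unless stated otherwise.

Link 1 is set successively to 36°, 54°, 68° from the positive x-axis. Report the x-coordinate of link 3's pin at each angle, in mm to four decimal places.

geometry: r = 48 mm, L = 290 mm, e = 6 mm
θ=36°: crank pin P = (r cos θ, r sin θ) = (38.832816, 28.213692)
θ=36°: h = r sin θ − e = 28.213692 − 6 = 22.213692
θ=36°: x = r cos θ + √(L² − h²) = 38.832816 + 289.147976 = 327.980791
θ=54°: crank pin P = (r cos θ, r sin θ) = (28.213692, 38.832816)
θ=54°: h = r sin θ − e = 38.832816 − 6 = 32.832816
θ=54°: x = r cos θ + √(L² − h²) = 28.213692 + 288.135396 = 316.349088
θ=68°: crank pin P = (r cos θ, r sin θ) = (17.981116, 44.504825)
θ=68°: h = r sin θ − e = 44.504825 − 6 = 38.504825
θ=68°: x = r cos θ + √(L² − h²) = 17.981116 + 287.432389 = 305.413506

θ=36°: 327.9808
θ=54°: 316.3491
θ=68°: 305.4135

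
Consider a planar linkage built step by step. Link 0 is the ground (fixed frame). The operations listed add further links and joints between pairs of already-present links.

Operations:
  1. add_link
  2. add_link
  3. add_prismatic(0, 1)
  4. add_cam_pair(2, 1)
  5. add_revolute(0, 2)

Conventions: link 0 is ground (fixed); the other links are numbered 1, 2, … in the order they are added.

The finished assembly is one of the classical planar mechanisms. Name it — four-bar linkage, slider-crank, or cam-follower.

links: 3 (incl. ground); joints: 1 revolute, 1 prismatic, 1 higher (cam) pair, forming one closed loop
3 links, revolute + prismatic + higher pair in one loop → cam-follower

cam-follower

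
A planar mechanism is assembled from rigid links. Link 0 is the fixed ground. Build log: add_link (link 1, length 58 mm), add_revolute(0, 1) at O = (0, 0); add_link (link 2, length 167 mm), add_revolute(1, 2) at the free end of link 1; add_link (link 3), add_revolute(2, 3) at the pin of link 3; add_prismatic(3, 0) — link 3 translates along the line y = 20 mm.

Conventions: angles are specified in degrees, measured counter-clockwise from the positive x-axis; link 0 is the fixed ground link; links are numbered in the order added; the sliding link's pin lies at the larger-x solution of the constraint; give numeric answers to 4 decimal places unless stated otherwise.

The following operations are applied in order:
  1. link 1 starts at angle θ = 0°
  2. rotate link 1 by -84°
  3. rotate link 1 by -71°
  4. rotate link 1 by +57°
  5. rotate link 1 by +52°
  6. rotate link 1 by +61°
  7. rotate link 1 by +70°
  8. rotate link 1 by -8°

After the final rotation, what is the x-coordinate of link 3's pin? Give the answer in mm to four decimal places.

geometry: r = 58 mm, L = 167 mm, e = 20 mm; θ starts at 0°
rotate link 1 by -84°: θ ← 0° -84° = -84°
rotate link 1 by -71°: θ ← -84° -71° = -155°
rotate link 1 by +57°: θ ← -155° +57° = -98°
rotate link 1 by +52°: θ ← -98° +52° = -46°
rotate link 1 by +61°: θ ← -46° +61° = 15°
rotate link 1 by +70°: θ ← 15° +70° = 85°
rotate link 1 by -8°: θ ← 85° -8° = 77°
crank pin P = (r cos θ, r sin θ) = (13.047161, 56.513464)
h = r sin θ − e = 56.513464 − 20 = 36.513464
x = r cos θ + √(L² − h²) = 13.047161 + 162.959403 = 176.006564

176.0066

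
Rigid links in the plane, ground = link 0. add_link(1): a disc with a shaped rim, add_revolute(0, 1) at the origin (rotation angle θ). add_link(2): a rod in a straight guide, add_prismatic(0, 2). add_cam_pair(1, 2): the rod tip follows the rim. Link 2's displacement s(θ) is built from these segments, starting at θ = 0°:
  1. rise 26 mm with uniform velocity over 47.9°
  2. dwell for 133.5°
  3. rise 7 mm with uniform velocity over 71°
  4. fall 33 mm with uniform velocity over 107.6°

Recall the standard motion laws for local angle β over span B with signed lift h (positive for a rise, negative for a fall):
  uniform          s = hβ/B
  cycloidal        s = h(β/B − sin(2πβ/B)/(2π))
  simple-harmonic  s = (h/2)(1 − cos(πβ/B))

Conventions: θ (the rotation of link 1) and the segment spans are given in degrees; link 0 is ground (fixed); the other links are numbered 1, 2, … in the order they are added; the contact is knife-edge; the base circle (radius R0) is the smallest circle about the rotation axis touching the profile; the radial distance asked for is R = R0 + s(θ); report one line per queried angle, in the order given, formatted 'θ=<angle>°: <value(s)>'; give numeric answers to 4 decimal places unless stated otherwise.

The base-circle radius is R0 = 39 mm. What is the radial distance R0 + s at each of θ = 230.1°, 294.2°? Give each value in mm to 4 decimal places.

segment 1 (0° to 47.9°, uniform, h = 26) is passed completely: s = 0.0000 + (26) = 26.0000
segment 2 (47.9° to 181.4°, dwell): s unchanged at 26.0000
θ = 230.1° falls in segment 3 (181.4° to 252.4°, uniform, h = 7): β = 230.1 − 181.4 = 48.7°, B = 71°; Δs = 7·48.7/71 = 4.8014; s = 26.0000 + 4.8014 = 30.8014
segment 3 (181.4° to 252.4°, uniform, h = 7) is passed completely: s = 26.0000 + (7) = 33.0000
θ = 294.2° falls in segment 4 (252.4° to 360°, uniform, h = -33): β = 294.2 − 252.4 = 41.8°, B = 107.6°; Δs = -33·41.8/107.6 = -12.8197; s = 33.0000 − 12.8197 = 20.1803
θ=230.1°: R = R0 + s = 39 + 30.8014 = 69.8014
θ=294.2°: R = R0 + s = 39 + 20.1803 = 59.1803

θ=230.1°: 69.8014
θ=294.2°: 59.1803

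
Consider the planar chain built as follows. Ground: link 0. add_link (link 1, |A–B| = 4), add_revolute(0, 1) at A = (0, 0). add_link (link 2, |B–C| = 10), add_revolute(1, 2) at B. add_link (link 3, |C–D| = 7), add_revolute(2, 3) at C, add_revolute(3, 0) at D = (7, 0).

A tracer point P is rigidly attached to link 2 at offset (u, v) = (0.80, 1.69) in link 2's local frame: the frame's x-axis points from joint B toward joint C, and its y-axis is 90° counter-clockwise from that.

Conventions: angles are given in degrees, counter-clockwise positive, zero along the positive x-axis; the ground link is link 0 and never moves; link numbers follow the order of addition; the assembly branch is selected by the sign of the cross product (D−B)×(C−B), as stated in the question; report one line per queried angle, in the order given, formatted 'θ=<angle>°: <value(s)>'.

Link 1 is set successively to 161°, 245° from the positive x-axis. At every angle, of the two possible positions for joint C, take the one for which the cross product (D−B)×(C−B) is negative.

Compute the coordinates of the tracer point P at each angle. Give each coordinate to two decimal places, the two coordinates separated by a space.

A=(0,0), D=(7.00,0)
θ=161°: B = A + 4.00·(cos161°, sin161°) = (-3.7821, 1.3023)
θ=161°: |BD| = 10.8604
θ=161°: circle(B,10.00) ∩ circle(D,7.00): a=7.7782, h=6.2849
θ=161°:   candidates: C₊=(4.6936,6.6091) cross=68.257; C₋=(3.1864,-5.8699) cross=-68.257
θ=161°:   branch - wants cross < 0 → take C=(3.1864,-5.8699) (cross=-68.257)
θ=161°: ex = (C−B)/|BC| = (0.6968,-0.7172); ey = (0.7172,0.6968)
θ=161°: P = B + 0.80·ex + 1.69·ey = (-2.0125,1.9062)
θ=245°: B = A + 4.00·(cos245°, sin245°) = (-1.6905, -3.6252)
θ=245°: |BD| = 9.4163
θ=245°: circle(B,10.00) ∩ circle(D,7.00): a=7.4162, h=6.7082
θ=245°:   candidates: C₊=(2.5715,5.4211) cross=63.166; C₋=(7.7367,-6.9611) cross=-63.166
θ=245°:   branch - wants cross < 0 → take C=(7.7367,-6.9611) (cross=-63.166)
θ=245°: ex = (C−B)/|BC| = (0.9427,-0.3336); ey = (0.3336,0.9427)
θ=245°: P = B + 0.80·ex + 1.69·ey = (-0.3725,-2.2989)

θ=161°: -2.01 1.91
θ=245°: -0.37 -2.30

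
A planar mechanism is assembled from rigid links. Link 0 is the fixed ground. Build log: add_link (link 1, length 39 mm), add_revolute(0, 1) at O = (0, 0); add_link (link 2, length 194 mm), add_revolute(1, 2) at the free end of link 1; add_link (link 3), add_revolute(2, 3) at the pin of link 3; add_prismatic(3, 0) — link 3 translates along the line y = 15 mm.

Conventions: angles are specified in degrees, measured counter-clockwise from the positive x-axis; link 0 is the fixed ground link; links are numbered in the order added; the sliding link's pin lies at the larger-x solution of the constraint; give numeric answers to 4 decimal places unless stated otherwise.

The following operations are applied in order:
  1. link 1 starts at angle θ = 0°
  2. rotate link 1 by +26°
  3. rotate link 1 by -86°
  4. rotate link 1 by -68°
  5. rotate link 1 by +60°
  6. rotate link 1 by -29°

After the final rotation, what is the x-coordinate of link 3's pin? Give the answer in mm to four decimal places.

geometry: r = 39 mm, L = 194 mm, e = 15 mm; θ starts at 0°
rotate link 1 by +26°: θ ← 0° +26° = 26°
rotate link 1 by -86°: θ ← 26° -86° = -60°
rotate link 1 by -68°: θ ← -60° -68° = -128°
rotate link 1 by +60°: θ ← -128° +60° = -68°
rotate link 1 by -29°: θ ← -68° -29° = -97°
crank pin P = (r cos θ, r sin θ) = (-4.752904, -38.709300)
h = r sin θ − e = -38.709300 − 15 = -53.709300
x = r cos θ + √(L² − h²) = -4.752904 + 186.417035 = 181.664131

181.6641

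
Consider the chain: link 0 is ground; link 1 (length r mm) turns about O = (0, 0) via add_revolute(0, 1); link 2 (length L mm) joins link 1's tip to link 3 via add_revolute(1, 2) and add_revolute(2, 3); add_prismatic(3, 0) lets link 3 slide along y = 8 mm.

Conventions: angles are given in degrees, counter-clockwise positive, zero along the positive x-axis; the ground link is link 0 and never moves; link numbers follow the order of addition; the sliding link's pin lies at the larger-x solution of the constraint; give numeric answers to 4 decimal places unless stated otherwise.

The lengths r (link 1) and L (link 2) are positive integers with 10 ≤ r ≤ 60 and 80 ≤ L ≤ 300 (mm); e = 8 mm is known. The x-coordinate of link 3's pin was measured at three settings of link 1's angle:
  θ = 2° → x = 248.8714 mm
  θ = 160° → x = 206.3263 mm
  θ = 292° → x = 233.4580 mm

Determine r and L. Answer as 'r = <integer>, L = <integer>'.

constraint per measurement: (x − r cos θ)² + (r sin θ − e)² = L²
subtracting the θ₁ and θ₂ equations cancels the r² and L² terms:
r = (x₁² − x₂²) / (2[(x₁cos θ₁ + e sin θ₁) − (x₂cos θ₂ + e sin θ₂)]) = 22.0000 → r = 22
L² = (x₁ − r cos θ₁)² + (r sin θ₁ − e)² = 51529.0182 → L = 227.0000 → L = 227
check at θ₃=292°: x = 233.4580 (printed 233.4580) ✓

r = 22, L = 227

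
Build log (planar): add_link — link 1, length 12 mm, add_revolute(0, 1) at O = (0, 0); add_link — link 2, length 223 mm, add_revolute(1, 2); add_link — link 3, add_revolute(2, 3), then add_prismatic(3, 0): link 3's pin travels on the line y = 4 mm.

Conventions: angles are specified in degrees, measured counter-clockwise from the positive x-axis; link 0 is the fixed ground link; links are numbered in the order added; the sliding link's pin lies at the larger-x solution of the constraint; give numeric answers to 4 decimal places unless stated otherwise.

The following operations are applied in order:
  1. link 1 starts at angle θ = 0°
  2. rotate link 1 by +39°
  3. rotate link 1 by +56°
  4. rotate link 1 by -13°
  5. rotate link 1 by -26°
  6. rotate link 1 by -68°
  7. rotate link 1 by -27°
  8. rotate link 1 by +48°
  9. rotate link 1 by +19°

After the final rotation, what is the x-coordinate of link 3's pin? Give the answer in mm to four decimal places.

geometry: r = 12 mm, L = 223 mm, e = 4 mm; θ starts at 0°
rotate link 1 by +39°: θ ← 0° +39° = 39°
rotate link 1 by +56°: θ ← 39° +56° = 95°
rotate link 1 by -13°: θ ← 95° -13° = 82°
rotate link 1 by -26°: θ ← 82° -26° = 56°
rotate link 1 by -68°: θ ← 56° -68° = -12°
rotate link 1 by -27°: θ ← -12° -27° = -39°
rotate link 1 by +48°: θ ← -39° +48° = 9°
rotate link 1 by +19°: θ ← 9° +19° = 28°
crank pin P = (r cos θ, r sin θ) = (10.595371, 5.633659)
h = r sin θ − e = 5.633659 − 4 = 1.633659
x = r cos θ + √(L² − h²) = 10.595371 + 222.994016 = 233.589387

233.5894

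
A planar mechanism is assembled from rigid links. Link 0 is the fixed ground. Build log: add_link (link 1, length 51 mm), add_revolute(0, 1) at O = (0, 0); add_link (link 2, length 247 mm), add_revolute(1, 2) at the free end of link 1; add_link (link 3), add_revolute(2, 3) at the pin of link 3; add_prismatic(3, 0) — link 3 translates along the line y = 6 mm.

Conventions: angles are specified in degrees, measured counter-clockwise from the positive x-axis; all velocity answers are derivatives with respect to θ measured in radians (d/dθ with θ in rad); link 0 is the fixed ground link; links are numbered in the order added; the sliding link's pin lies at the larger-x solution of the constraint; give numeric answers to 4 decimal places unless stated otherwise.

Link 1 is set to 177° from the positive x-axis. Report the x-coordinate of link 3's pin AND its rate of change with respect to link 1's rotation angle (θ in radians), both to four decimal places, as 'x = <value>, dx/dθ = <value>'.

geometry: r = 51 mm, L = 247 mm, e = 6 mm
crank pin P = (r cos θ, r sin θ) = (-50.930106, 2.669134)
h = r sin θ − e = 2.669134 − 6 = -3.330866
x = r cos θ + √(L² − h²) = -50.930106 + 246.977540 = 196.047434
dx/dθ = −r sin θ − h·r cos θ/√(L² − h²) (θ in radians; h = -3.330866) = -3.356003

x = 196.0474, dx/dθ = -3.3560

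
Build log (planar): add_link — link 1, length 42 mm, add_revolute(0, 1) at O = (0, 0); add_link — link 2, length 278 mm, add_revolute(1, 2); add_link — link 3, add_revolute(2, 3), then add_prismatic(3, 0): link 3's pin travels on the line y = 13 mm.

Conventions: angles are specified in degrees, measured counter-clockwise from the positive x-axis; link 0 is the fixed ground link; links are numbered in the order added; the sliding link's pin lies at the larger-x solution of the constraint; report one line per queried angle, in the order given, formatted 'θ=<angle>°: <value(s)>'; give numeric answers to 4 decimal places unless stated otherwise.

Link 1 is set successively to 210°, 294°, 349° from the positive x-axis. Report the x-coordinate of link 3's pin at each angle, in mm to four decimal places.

geometry: r = 42 mm, L = 278 mm, e = 13 mm
θ=210°: crank pin P = (r cos θ, r sin θ) = (-36.373067, -21.000000)
θ=210°: h = r sin θ − e = -21.000000 − 13 = -34.000000
θ=210°: x = r cos θ + √(L² − h²) = -36.373067 + 275.913030 = 239.539963
θ=294°: crank pin P = (r cos θ, r sin θ) = (17.082939, -38.368909)
θ=294°: h = r sin θ − e = -38.368909 − 13 = -51.368909
θ=294°: x = r cos θ + √(L² − h²) = 17.082939 + 273.212802 = 290.295741
θ=349°: crank pin P = (r cos θ, r sin θ) = (41.228342, -8.013978)
θ=349°: h = r sin θ − e = -8.013978 − 13 = -21.013978
θ=349°: x = r cos θ + √(L² − h²) = 41.228342 + 277.204641 = 318.432982

θ=210°: 239.5400
θ=294°: 290.2957
θ=349°: 318.4330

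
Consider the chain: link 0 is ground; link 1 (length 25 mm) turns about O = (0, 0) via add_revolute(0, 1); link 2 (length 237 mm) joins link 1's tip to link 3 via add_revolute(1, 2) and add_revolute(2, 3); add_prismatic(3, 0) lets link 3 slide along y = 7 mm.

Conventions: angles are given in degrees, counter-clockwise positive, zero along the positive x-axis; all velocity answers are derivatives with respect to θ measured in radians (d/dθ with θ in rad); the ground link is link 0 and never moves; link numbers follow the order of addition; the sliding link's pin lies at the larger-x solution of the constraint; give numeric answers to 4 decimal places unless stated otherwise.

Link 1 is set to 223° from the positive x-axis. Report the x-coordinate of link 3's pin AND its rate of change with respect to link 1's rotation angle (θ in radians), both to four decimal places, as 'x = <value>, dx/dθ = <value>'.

geometry: r = 25 mm, L = 237 mm, e = 7 mm
crank pin P = (r cos θ, r sin θ) = (-18.283843, -17.049959)
h = r sin θ − e = -17.049959 − 7 = -24.049959
x = r cos θ + √(L² − h²) = -18.283843 + 235.776588 = 217.492746
dx/dθ = −r sin θ − h·r cos θ/√(L² − h²) (θ in radians; h = -24.049959) = 15.184949

x = 217.4927, dx/dθ = 15.1849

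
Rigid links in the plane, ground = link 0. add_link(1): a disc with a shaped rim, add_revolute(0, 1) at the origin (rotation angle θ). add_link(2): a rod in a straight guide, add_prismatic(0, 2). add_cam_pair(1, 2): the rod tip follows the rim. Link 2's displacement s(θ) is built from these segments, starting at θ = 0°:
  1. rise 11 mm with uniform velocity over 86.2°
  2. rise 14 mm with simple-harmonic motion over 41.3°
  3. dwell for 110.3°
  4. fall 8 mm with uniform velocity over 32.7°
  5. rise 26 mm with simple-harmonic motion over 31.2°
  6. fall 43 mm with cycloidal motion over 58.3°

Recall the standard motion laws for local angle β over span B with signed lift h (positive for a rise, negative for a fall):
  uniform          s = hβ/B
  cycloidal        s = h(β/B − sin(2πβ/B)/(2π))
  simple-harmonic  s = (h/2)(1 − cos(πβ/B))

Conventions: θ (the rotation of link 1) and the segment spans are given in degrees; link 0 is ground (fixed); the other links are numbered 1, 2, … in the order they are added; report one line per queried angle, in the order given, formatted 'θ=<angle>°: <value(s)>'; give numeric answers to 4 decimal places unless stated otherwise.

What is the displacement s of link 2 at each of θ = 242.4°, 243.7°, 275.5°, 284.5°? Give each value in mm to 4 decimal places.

segment 1 (0° to 86.2°, uniform, h = 11) is passed completely: s = 0.0000 + (11) = 11.0000
segment 2 (86.2° to 127.5°, simple-harmonic, h = 14) is passed completely: s = 11.0000 + (14) = 25.0000
segment 3 (127.5° to 237.8°, dwell): s unchanged at 25.0000
θ = 242.4° falls in segment 4 (237.8° to 270.5°, uniform, h = -8): β = 242.4 − 237.8 = 4.6°, B = 32.7°; Δs = -8·4.6/32.7 = -1.1254; s = 25.0000 − 1.1254 = 23.8746
θ = 243.7° falls in segment 4 (237.8° to 270.5°, uniform, h = -8): β = 243.7 − 237.8 = 5.9°, B = 32.7°; Δs = -8·5.9/32.7 = -1.4434; s = 25.0000 − 1.4434 = 23.5566
segment 4 (237.8° to 270.5°, uniform, h = -8) is passed completely: s = 25.0000 + (-8) = 17.0000
θ = 275.5° falls in segment 5 (270.5° to 301.7°, simple-harmonic, h = 26): β = 275.5 − 270.5 = 5°, B = 31.2°; Δs = 26/2·(1 − cos(π·0.1603)) = 1.6131; s = 17.0000 + 1.6131 = 18.6131
θ = 284.5° falls in segment 5 (270.5° to 301.7°, simple-harmonic, h = 26): β = 284.5 − 270.5 = 14°, B = 31.2°; Δs = 26/2·(1 − cos(π·0.4487)) = 10.9147; s = 17.0000 + 10.9147 = 27.9147

θ=242.4°: 23.8746
θ=243.7°: 23.5566
θ=275.5°: 18.6131
θ=284.5°: 27.9147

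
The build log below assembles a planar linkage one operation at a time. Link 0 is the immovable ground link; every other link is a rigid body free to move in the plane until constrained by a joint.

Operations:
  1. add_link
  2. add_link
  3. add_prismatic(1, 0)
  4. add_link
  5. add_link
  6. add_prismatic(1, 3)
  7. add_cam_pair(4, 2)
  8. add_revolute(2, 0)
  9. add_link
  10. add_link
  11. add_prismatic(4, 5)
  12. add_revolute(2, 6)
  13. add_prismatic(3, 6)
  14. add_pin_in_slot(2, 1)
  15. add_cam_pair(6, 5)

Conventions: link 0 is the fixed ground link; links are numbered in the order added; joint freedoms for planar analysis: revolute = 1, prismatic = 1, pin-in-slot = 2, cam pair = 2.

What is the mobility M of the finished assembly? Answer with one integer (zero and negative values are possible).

ground; <1,0,0>
#1 <2,0,0>
#2 <3,0,0>
P:1↔0 J1 <3,1,0>
#3 <4,1,0>
#4 <5,1,0>
P:1↔3 J1 <5,2,0>
C:4↔2 J2 <5,2,1>
R:2↔0 J1 <5,3,1>
#5 <6,3,1>
#6 <7,3,1>
P:4↔5 J1 <7,4,1>
R:2↔6 J1 <7,5,1>
P:3↔6 J1 <7,6,1>
PS:2↔1 J2 <7,6,2>
C:6↔5 J2 <7,6,3>
3×6 − 2×6 − 1×3 = 3

M = 3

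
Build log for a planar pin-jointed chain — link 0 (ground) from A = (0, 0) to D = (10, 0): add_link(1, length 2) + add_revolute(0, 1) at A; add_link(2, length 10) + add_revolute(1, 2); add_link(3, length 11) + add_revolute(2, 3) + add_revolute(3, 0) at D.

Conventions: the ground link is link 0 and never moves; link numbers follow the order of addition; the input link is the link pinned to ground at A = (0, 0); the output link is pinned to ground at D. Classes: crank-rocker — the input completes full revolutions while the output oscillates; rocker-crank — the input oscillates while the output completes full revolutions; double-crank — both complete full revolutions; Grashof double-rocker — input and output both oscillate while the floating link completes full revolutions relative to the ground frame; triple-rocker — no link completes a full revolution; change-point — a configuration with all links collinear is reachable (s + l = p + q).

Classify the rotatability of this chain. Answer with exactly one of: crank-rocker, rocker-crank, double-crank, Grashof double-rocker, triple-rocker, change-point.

lengths: ground=10, input=2, coupler=10, output=11
sorted: s=2 (shortest), l=11 (longest), p+q=20
s + l = 13 vs p + q = 20
s + l < p + q (Grashof) with shortest = input link → crank-rocker

crank-rocker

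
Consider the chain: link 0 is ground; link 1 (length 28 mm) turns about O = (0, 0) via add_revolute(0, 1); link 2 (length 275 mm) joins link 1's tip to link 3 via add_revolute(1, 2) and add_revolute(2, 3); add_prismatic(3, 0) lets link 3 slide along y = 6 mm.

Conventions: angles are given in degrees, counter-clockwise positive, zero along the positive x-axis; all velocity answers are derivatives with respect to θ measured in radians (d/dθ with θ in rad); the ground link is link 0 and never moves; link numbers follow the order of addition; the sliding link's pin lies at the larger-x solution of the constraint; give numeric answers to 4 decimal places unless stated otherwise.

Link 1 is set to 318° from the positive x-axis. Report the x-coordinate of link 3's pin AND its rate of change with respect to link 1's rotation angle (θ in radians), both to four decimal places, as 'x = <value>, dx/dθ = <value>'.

geometry: r = 28 mm, L = 275 mm, e = 6 mm
crank pin P = (r cos θ, r sin θ) = (20.808055, -18.735657)
h = r sin θ − e = -18.735657 − 6 = -24.735657
x = r cos θ + √(L² − h²) = 20.808055 + 273.885281 = 294.693336
dx/dθ = −r sin θ − h·r cos θ/√(L² − h²) (θ in radians; h = -24.735657) = 20.614914

x = 294.6933, dx/dθ = 20.6149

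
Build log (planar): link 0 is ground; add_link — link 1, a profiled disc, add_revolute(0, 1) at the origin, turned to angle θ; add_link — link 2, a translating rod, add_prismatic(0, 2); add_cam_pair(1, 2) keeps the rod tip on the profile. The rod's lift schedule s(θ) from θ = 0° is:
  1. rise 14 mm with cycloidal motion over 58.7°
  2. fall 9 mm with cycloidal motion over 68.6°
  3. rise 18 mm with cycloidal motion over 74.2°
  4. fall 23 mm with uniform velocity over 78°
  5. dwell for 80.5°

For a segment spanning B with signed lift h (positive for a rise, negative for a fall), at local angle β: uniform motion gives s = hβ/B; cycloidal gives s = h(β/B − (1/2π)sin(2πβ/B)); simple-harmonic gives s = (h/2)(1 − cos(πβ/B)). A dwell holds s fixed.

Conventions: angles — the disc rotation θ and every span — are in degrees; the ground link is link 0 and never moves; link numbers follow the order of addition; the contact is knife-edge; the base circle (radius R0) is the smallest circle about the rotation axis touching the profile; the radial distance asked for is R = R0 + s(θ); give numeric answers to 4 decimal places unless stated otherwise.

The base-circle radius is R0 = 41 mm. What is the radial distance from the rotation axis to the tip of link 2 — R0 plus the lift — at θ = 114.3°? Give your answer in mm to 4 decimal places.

seg 1 [0°–58.7°] cycloidal, h=14: full span → s += 14 → s = 14.0000
seg 2 [58.7°–127.3°] cycloidal, h=-9: θ=114.3° here. β=55.6, B=68.6. -9·(0.8105 − sin(2π·0.8105)/(2π)) = -8.6246 → s = 5.3754
R = R0 + s = 41 + 5.3754 = 46.3754

46.3754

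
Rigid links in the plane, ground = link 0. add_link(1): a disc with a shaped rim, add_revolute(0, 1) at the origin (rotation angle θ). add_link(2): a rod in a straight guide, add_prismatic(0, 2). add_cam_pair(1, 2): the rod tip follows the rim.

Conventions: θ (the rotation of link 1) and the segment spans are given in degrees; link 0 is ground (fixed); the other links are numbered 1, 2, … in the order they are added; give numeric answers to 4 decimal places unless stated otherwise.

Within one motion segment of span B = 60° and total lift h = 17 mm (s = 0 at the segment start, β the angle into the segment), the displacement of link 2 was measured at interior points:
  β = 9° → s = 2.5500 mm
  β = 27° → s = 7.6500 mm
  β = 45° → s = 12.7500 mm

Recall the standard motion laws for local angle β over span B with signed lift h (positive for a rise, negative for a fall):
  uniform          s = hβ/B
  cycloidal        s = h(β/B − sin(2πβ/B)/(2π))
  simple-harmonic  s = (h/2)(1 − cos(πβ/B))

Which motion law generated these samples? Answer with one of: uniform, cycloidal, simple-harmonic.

candidates at β/B = r: uniform s = h·r (linear in β); cycloidal s = h·(r − sin(2πr)/(2π)); simple-harmonic s = (h/2)(1 − cos(πr))
β=9°: printed 2.5500 | uniform 2.5500, cycloidal 0.3611, simple-harmonic 0.9264
β=27°: printed 7.6500 | uniform 7.6500, cycloidal 6.8139, simple-harmonic 7.1703
β=45°: printed 12.7500 | uniform 12.7500, cycloidal 15.4556, simple-harmonic 14.5104
only one law matches every sample → uniform

uniform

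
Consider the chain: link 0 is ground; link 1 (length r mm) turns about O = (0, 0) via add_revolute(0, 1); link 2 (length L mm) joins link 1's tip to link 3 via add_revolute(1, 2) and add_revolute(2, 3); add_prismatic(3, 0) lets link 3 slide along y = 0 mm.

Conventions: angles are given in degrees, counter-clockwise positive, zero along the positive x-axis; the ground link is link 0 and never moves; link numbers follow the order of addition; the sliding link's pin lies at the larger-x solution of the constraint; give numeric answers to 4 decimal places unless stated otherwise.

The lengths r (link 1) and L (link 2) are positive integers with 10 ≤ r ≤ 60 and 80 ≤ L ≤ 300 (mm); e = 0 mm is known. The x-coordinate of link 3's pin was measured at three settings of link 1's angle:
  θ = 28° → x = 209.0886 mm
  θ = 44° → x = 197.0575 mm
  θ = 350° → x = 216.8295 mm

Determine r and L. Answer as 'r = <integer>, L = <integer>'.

constraint per measurement: (x − r cos θ)² + (r sin θ − e)² = L²
subtracting the θ₁ and θ₂ equations cancels the r² and L² terms:
r = (x₁² − x₂²) / (2[(x₁cos θ₁ + e sin θ₁) − (x₂cos θ₂ + e sin θ₂)]) = 57.0001 → r = 57
L² = (x₁ − r cos θ₁)² + (r sin θ₁ − e)² = 25921.0152 → L = 161.0000 → L = 161
check at θ₃=350°: x = 216.8295 (printed 216.8295) ✓

r = 57, L = 161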